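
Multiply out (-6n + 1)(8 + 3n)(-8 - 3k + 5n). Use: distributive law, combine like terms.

400n + 135kn - 81n^2 + 54kn^2 - 90n^3 - 64 - 24k

(-6n + 1)(8 + 3n)(-8 - 3k + 5n)
= (-48n - 18n^2 + 8 + 3n)(-8 - 3k + 5n)    [distributive law]
= (-45n - 18n^2 + 8)(-8 - 3k + 5n)    [combine like terms]
= 360n + 135kn - 225n^2 + 144n^2 + 54kn^2 - 90n^3 - 64 - 24k + 40n    [distributive law]
= 400n + 135kn - 81n^2 + 54kn^2 - 90n^3 - 64 - 24k    [combine like terms]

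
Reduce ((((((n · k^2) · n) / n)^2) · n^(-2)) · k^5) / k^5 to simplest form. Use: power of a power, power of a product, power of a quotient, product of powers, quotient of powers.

k^4

((((((n · k^2) · n) / n)^2) · n^(-2)) · k^5) / k^5
= ((((((n · k^2) · n)^2) / (n^2)) · n^(-2)) · k^5) / k^5    [power of a quotient]
= ((((((n · k^2)^2) · (n^2)) / (n^2)) · n^(-2)) · k^5) / k^5    [power of a product]
= ((((((n^2) · ((k^2)^2)) · (n^2)) / (n^2)) · n^(-2)) · k^5) / k^5    [power of a product]
= (((((n^2 · k^4) · (n^2)) / (n^2)) · n^(-2)) · k^5) / k^5    [power of a power]
= k^4    [quotient of powers; product of powers]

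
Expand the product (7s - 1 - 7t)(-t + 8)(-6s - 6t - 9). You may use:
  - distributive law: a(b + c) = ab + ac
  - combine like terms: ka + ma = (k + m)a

42s²t + 57st - 336s² - 456s + 267t² + 543t + 72 - 42t³

(7s - 1 - 7t)(-t + 8)(-6s - 6t - 9)
= (-7st + 56s + t - 8 + 7t² - 56t)(-6s - 6t - 9)    [distributive law]
= (-7st + 56s - 55t - 8 + 7t²)(-6s - 6t - 9)    [combine like terms]
= 42s²t + 42st² + 63st - 336s² - 336st - 504s + 330st + 330t² + 495t + 48s + 48t + 72 - 42st² - 42t³ - 63t²    [distributive law]
= 42s²t + 57st - 336s² - 456s + 267t² + 543t + 72 - 42t³    [combine like terms]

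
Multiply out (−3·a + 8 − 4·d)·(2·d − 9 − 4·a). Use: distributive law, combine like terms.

10·a·d − 5·a + 12·a^2 + 52·d − 72 − 8·d^2

(−3·a + 8 − 4·d)·(2·d − 9 − 4·a)
= −6·a·d + 27·a + 12·a^2 + 16·d − 72 − 32·a − 8·d^2 + 36·d + 16·a·d    [distributive law]
= 10·a·d − 5·a + 12·a^2 + 52·d − 72 − 8·d^2    [combine like terms]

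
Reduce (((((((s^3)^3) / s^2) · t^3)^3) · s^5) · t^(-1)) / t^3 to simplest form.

s^26t^5

(((((((s^3)^3) / s^2) · t^3)^3) · s^5) · t^(-1)) / t^3
= (((((((s^3)^3) / s^2)^3) · ((t^3)^3)) · s^5) · t^(-1)) / t^3    [power of a product]
= (((((((s^3)^3)^3) / ((s^2)^3)) · ((t^3)^3)) · s^5) · t^(-1)) / t^3    [power of a quotient]
= ((((((s^3)^9) / ((s^2)^3)) · ((t^3)^3)) · s^5) · t^(-1)) / t^3    [power of a power]
= ((((s^27 / ((s^2)^3)) · ((t^3)^3)) · s^5) · t^(-1)) / t^3    [power of a power]
= ((((s^27 / s^6) · ((t^3)^3)) · s^5) · t^(-1)) / t^3    [power of a power]
= (((s^21 · ((t^3)^3)) · s^5) · t^(-1)) / t^3    [quotient of powers]
= (((s^21 · t^9) · s^5) · t^(-1)) / t^3    [power of a power]
= s^26t^5    [quotient of powers; product of powers]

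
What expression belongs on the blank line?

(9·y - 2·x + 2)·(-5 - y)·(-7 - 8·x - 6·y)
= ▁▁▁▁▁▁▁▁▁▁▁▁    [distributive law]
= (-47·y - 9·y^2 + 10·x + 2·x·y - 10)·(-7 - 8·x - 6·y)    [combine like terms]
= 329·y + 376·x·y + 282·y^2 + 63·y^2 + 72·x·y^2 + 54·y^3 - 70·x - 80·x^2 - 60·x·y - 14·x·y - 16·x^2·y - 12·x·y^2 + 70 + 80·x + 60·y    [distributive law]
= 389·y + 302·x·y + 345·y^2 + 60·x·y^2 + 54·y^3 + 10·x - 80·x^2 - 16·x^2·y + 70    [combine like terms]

Applying distributive law to the line above:

(-45·y - 9·y^2 + 10·x + 2·x·y - 10 - 2·y)·(-7 - 8·x - 6·y)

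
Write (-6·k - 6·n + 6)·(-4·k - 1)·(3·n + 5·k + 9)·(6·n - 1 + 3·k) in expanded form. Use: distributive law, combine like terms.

1368·k^2·n^2 + 1140·k^2·n + 1296·k^3·n + 258·k^3 + 360·k^4 - 702·k^2 + 1134·k·n^2 - 1236·k·n + 30·k + 432·k·n^3 + 108·n^3 + 198·n^2 - 360·n + 54

(-6·k - 6·n + 6)·(-4·k - 1)·(3·n + 5·k + 9)·(6·n - 1 + 3·k)
= (24·k^2 + 6·k + 24·k·n + 6·n - 24·k - 6)·(3·n + 5·k + 9)·(6·n - 1 + 3·k)    [distributive law]
= (24·k^2 - 18·k + 24·k·n + 6·n - 6)·(3·n + 5·k + 9)·(6·n - 1 + 3·k)    [combine like terms]
= (72·k^2·n + 120·k^3 + 216·k^2 - 54·k·n - 90·k^2 - 162·k + 72·k·n^2 + 120·k^2·n + 216·k·n + 18·n^2 + 30·k·n + 54·n - 18·n - 30·k - 54)·(6·n - 1 + 3·k)    [distributive law]
= (192·k^2·n + 120·k^3 + 126·k^2 + 192·k·n - 192·k + 72·k·n^2 + 18·n^2 + 36·n - 54)·(6·n - 1 + 3·k)    [combine like terms]
= 1152·k^2·n^2 - 192·k^2·n + 576·k^3·n + 720·k^3·n - 120·k^3 + 360·k^4 + 756·k^2·n - 126·k^2 + 378·k^3 + 1152·k·n^2 - 192·k·n + 576·k^2·n - 1152·k·n + 192·k - 576·k^2 + 432·k·n^3 - 72·k·n^2 + 216·k^2·n^2 + 108·n^3 - 18·n^2 + 54·k·n^2 + 216·n^2 - 36·n + 108·k·n - 324·n + 54 - 162·k    [distributive law]
= 1368·k^2·n^2 + 1140·k^2·n + 1296·k^3·n + 258·k^3 + 360·k^4 - 702·k^2 + 1134·k·n^2 - 1236·k·n + 30·k + 432·k·n^3 + 108·n^3 + 198·n^2 - 360·n + 54    [combine like terms]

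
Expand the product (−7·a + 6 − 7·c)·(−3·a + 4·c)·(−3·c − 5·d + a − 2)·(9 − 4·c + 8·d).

−390·a^2·c + 280·a^2·c^2 − 140·a^2·c·d − 1425·a^2·d − 840·a^2·d^2 + 189·a^3 − 84·a^3·c + 168·a^3·d − 540·a^2 − 431·a·c^2 + 28·a·c^3 − 196·a·c^2·d + 691·a·c·d + 280·a·c·d^2 + 684·a·c + 1098·a·d + 720·a·d^2 + 324·a + 48·c^2 + 820·c^3 + 1612·c^2·d − 1464·c·d − 960·c·d^2 − 432·c − 336·c^4 + 112·c^3·d + 1120·c^2·d^2

(−7·a + 6 − 7·c)·(−3·a + 4·c)·(−3·c − 5·d + a − 2)·(9 − 4·c + 8·d)
= (21·a^2 − 28·a·c − 18·a + 24·c + 21·a·c − 28·c^2)·(−3·c − 5·d + a − 2)·(9 − 4·c + 8·d)    [distributive law]
= (21·a^2 − 7·a·c − 18·a + 24·c − 28·c^2)·(−3·c − 5·d + a − 2)·(9 − 4·c + 8·d)    [combine like terms]
= (−63·a^2·c − 105·a^2·d + 21·a^3 − 42·a^2 + 21·a·c^2 + 35·a·c·d − 7·a^2·c + 14·a·c + 54·a·c + 90·a·d − 18·a^2 + 36·a − 72·c^2 − 120·c·d + 24·a·c − 48·c + 84·c^3 + 140·c^2·d − 28·a·c^2 + 56·c^2)·(9 − 4·c + 8·d)    [distributive law]
= (−70·a^2·c − 105·a^2·d + 21·a^3 − 60·a^2 − 7·a·c^2 + 35·a·c·d + 92·a·c + 90·a·d + 36·a − 16·c^2 − 120·c·d − 48·c + 84·c^3 + 140·c^2·d)·(9 − 4·c + 8·d)    [combine like terms]
= −630·a^2·c + 280·a^2·c^2 − 560·a^2·c·d − 945·a^2·d + 420·a^2·c·d − 840·a^2·d^2 + 189·a^3 − 84·a^3·c + 168·a^3·d − 540·a^2 + 240·a^2·c − 480·a^2·d − 63·a·c^2 + 28·a·c^3 − 56·a·c^2·d + 315·a·c·d − 140·a·c^2·d + 280·a·c·d^2 + 828·a·c − 368·a·c^2 + 736·a·c·d + 810·a·d − 360·a·c·d + 720·a·d^2 + 324·a − 144·a·c + 288·a·d − 144·c^2 + 64·c^3 − 128·c^2·d − 1080·c·d + 480·c^2·d − 960·c·d^2 − 432·c + 192·c^2 − 384·c·d + 756·c^3 − 336·c^4 + 672·c^3·d + 1260·c^2·d − 560·c^3·d + 1120·c^2·d^2    [distributive law]
= −390·a^2·c + 280·a^2·c^2 − 140·a^2·c·d − 1425·a^2·d − 840·a^2·d^2 + 189·a^3 − 84·a^3·c + 168·a^3·d − 540·a^2 − 431·a·c^2 + 28·a·c^3 − 196·a·c^2·d + 691·a·c·d + 280·a·c·d^2 + 684·a·c + 1098·a·d + 720·a·d^2 + 324·a + 48·c^2 + 820·c^3 + 1612·c^2·d − 1464·c·d − 960·c·d^2 − 432·c − 336·c^4 + 112·c^3·d + 1120·c^2·d^2    [combine like terms]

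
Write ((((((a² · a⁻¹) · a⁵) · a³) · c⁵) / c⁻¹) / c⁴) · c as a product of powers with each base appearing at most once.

a⁹·c³

((((((a² · a⁻¹) · a⁵) · a³) · c⁵) / c⁻¹) / c⁴) · c
= (((((a · a⁵) · a³) · c⁵) / c⁻¹) / c⁴) · c    [product of powers]
= ((((a⁶ · a³) · c⁵) / c⁻¹) / c⁴) · c    [product of powers]
= (((a⁹ · c⁵) / c⁻¹) / c⁴) · c    [product of powers]
= a⁹·c³    [quotient of powers; product of powers]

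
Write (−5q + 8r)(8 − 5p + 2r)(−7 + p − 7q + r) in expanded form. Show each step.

280q − 215pq + 280q^2 − 418qr + 25p^2q − 175pq^2 + 295pqr + 70q^2r − 122qr^2 − 448r + 344pr − 48r^2 − 40p^2r − 24pr^2 + 16r^3

(−5q + 8r)(8 − 5p + 2r)(−7 + p − 7q + r)
= (−40q + 25pq − 10qr + 64r − 40pr + 16r^2)(−7 + p − 7q + r)    [distributive law]
= 280q − 40pq + 280q^2 − 40qr − 175pq + 25p^2q − 175pq^2 + 25pqr + 70qr − 10pqr + 70q^2r − 10qr^2 − 448r + 64pr − 448qr + 64r^2 + 280pr − 40p^2r + 280pqr − 40pr^2 − 112r^2 + 16pr^2 − 112qr^2 + 16r^3    [distributive law]
= 280q − 215pq + 280q^2 − 418qr + 25p^2q − 175pq^2 + 295pqr + 70q^2r − 122qr^2 − 448r + 344pr − 48r^2 − 40p^2r − 24pr^2 + 16r^3    [combine like terms]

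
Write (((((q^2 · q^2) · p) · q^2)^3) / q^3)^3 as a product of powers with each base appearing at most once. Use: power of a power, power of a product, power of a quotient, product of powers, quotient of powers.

(((((q^2 · q^2) · p) · q^2)^3) / q^3)^3
= (((((q^2 · q^2) · p) · q^2)^3)^3) / ((q^3)^3)    [power of a quotient]
= ((((q^2 · q^2) · p) · q^2)^9) / ((q^3)^3)    [power of a power]
= ((((q^2 · q^2) · p)^9) · ((q^2)^9)) / ((q^3)^3)    [power of a product]
= ((((q^2 · q^2)^9) · (p^9)) · ((q^2)^9)) / ((q^3)^3)    [power of a product]
= (((((q^2)^9) · ((q^2)^9)) · (p^9)) · ((q^2)^9)) / ((q^3)^3)    [power of a product]
= (((q^18 · ((q^2)^9)) · (p^9)) · ((q^2)^9)) / ((q^3)^3)    [power of a power]
= (((q^18 · q^18) · (p^9)) · ((q^2)^9)) / ((q^3)^3)    [power of a power]
= ((q^36 · (p^9)) · ((q^2)^9)) / ((q^3)^3)    [product of powers]
= ((q^36 · p^9) · q^18) / ((q^3)^3)    [power of a power]
= ((q^36 · p^9) · q^18) / q^9    [power of a power]
= p^9q^45    [quotient of powers; product of powers]

p^9q^45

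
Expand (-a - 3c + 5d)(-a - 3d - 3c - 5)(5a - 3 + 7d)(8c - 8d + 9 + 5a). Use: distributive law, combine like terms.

190a^3c - 55a^3d + 155a^3 + 25a^4 + 731a^2c - 623a^2d + 123a^2 - 204a^2cd - 421a^2d^2 - 405acd - 779ad^2 - 261ad - 1018acd^2 + 187ad^3 + 465a^2c^2 + 726ac^2 + 168ac + 51ac^2d - 135a + 1767c^2d - 2402cd^2 + 2067cd - 840c^2d^2 - 504cd^3 + 360ac^3 - 216c^3 - 603c^2 + 504c^3d - 405c + 95d^3 - 1770d^2 + 840d^4 + 675d

(-a - 3c + 5d)(-a - 3d - 3c - 5)(5a - 3 + 7d)(8c - 8d + 9 + 5a)
= (a^2 + 3ad + 3ac + 5a + 3ac + 9cd + 9c^2 + 15c - 5ad - 15d^2 - 15cd - 25d)(5a - 3 + 7d)(8c - 8d + 9 + 5a)    [distributive law]
= (a^2 - 2ad + 6ac + 5a - 6cd + 9c^2 + 15c - 15d^2 - 25d)(5a - 3 + 7d)(8c - 8d + 9 + 5a)    [combine like terms]
= (5a^3 - 3a^2 + 7a^2d - 10a^2d + 6ad - 14ad^2 + 30a^2c - 18ac + 42acd + 25a^2 - 15a + 35ad - 30acd + 18cd - 42cd^2 + 45ac^2 - 27c^2 + 63c^2d + 75ac - 45c + 105cd - 75ad^2 + 45d^2 - 105d^3 - 125ad + 75d - 175d^2)(8c - 8d + 9 + 5a)    [distributive law]
= (5a^3 + 22a^2 - 3a^2d - 84ad - 89ad^2 + 30a^2c + 57ac + 12acd - 15a + 123cd - 42cd^2 + 45ac^2 - 27c^2 + 63c^2d - 45c - 130d^2 - 105d^3 + 75d)(8c - 8d + 9 + 5a)    [combine like terms]
= 40a^3c - 40a^3d + 45a^3 + 25a^4 + 176a^2c - 176a^2d + 198a^2 + 110a^3 - 24a^2cd + 24a^2d^2 - 27a^2d - 15a^3d - 672acd + 672ad^2 - 756ad - 420a^2d - 712acd^2 + 712ad^3 - 801ad^2 - 445a^2d^2 + 240a^2c^2 - 240a^2cd + 270a^2c + 150a^3c + 456ac^2 - 456acd + 513ac + 285a^2c + 96ac^2d - 96acd^2 + 108acd + 60a^2cd - 120ac + 120ad - 135a - 75a^2 + 984c^2d - 984cd^2 + 1107cd + 615acd - 336c^2d^2 + 336cd^3 - 378cd^2 - 210acd^2 + 360ac^3 - 360ac^2d + 405ac^2 + 225a^2c^2 - 216c^3 + 216c^2d - 243c^2 - 135ac^2 + 504c^3d - 504c^2d^2 + 567c^2d + 315ac^2d - 360c^2 + 360cd - 405c - 225ac - 1040cd^2 + 1040d^3 - 1170d^2 - 650ad^2 - 840cd^3 + 840d^4 - 945d^3 - 525ad^3 + 600cd - 600d^2 + 675d + 375ad    [distributive law]
= 190a^3c - 55a^3d + 155a^3 + 25a^4 + 731a^2c - 623a^2d + 123a^2 - 204a^2cd - 421a^2d^2 - 405acd - 779ad^2 - 261ad - 1018acd^2 + 187ad^3 + 465a^2c^2 + 726ac^2 + 168ac + 51ac^2d - 135a + 1767c^2d - 2402cd^2 + 2067cd - 840c^2d^2 - 504cd^3 + 360ac^3 - 216c^3 - 603c^2 + 504c^3d - 405c + 95d^3 - 1770d^2 + 840d^4 + 675d    [combine like terms]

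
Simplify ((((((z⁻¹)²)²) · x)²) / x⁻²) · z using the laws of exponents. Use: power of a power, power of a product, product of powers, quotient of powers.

x⁴z⁻⁷

((((((z⁻¹)²)²) · x)²) / x⁻²) · z
= ((((((z⁻¹)²)²)²) · (x²)) / x⁻²) · z    [power of a product]
= (((((z⁻¹)²)⁴) · (x²)) / x⁻²) · z    [power of a power]
= ((((z⁻¹)⁸) · (x²)) / x⁻²) · z    [power of a power]
= ((z⁻⁸ · (x²)) / x⁻²) · z    [power of a power]
= x⁴z⁻⁷    [quotient of powers; product of powers]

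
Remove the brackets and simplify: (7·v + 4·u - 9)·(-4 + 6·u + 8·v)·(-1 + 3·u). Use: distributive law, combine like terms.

(7·v + 4·u - 9)·(-4 + 6·u + 8·v)·(-1 + 3·u)
= (-28·v + 42·u·v + 56·v^2 - 16·u + 24·u^2 + 32·u·v + 36 - 54·u - 72·v)·(-1 + 3·u)    [distributive law]
= (-100·v + 74·u·v + 56·v^2 - 70·u + 24·u^2 + 36)·(-1 + 3·u)    [combine like terms]
= 100·v - 300·u·v - 74·u·v + 222·u^2·v - 56·v^2 + 168·u·v^2 + 70·u - 210·u^2 - 24·u^2 + 72·u^3 - 36 + 108·u    [distributive law]
= 100·v - 374·u·v + 222·u^2·v - 56·v^2 + 168·u·v^2 + 178·u - 234·u^2 + 72·u^3 - 36    [combine like terms]

100·v - 374·u·v + 222·u^2·v - 56·v^2 + 168·u·v^2 + 178·u - 234·u^2 + 72·u^3 - 36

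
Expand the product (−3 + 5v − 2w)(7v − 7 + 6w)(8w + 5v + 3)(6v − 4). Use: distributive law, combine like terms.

−3960v²w + 2616vw − 1750v³ + 322v² + 630v − 624w − 252 − 680vw² + 272w² + 2160v³w + 1050v⁴ + 408v²w² − 576vw³ + 384w³

(−3 + 5v − 2w)(7v − 7 + 6w)(8w + 5v + 3)(6v − 4)
= (−21v + 21 − 18w + 35v² − 35v + 30vw − 14vw + 14w − 12w²)(8w + 5v + 3)(6v − 4)    [distributive law]
= (−56v + 21 − 4w + 35v² + 16vw − 12w²)(8w + 5v + 3)(6v − 4)    [combine like terms]
= (−448vw − 280v² − 168v + 168w + 105v + 63 − 32w² − 20vw − 12w + 280v²w + 175v³ + 105v² + 128vw² + 80v²w + 48vw − 96w³ − 60vw² − 36w²)(6v − 4)    [distributive law]
= (−420vw − 175v² − 63v + 156w + 63 − 68w² + 360v²w + 175v³ + 68vw² − 96w³)(6v − 4)    [combine like terms]
= −2520v²w + 1680vw − 1050v³ + 700v² − 378v² + 252v + 936vw − 624w + 378v − 252 − 408vw² + 272w² + 2160v³w − 1440v²w + 1050v⁴ − 700v³ + 408v²w² − 272vw² − 576vw³ + 384w³    [distributive law]
= −3960v²w + 2616vw − 1750v³ + 322v² + 630v − 624w − 252 − 680vw² + 272w² + 2160v³w + 1050v⁴ + 408v²w² − 576vw³ + 384w³    [combine like terms]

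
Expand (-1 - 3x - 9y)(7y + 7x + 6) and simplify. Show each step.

-61y - 25x - 6 - 84xy - 21x^2 - 63y^2

(-1 - 3x - 9y)(7y + 7x + 6)
= -7y - 7x - 6 - 21xy - 21x^2 - 18x - 63y^2 - 63xy - 54y    [distributive law]
= -61y - 25x - 6 - 84xy - 21x^2 - 63y^2    [combine like terms]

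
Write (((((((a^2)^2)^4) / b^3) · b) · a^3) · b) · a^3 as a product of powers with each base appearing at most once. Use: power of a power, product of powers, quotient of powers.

(((((((a^2)^2)^4) / b^3) · b) · a^3) · b) · a^3
= ((((((a^2)^8) / b^3) · b) · a^3) · b) · a^3    [power of a power]
= ((((a^16 / b^3) · b) · a^3) · b) · a^3    [power of a power]
= a^22·b^(-1)    [quotient of powers; product of powers]

a^22·b^(-1)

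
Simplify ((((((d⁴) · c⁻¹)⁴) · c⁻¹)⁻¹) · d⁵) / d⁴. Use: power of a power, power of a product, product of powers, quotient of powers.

c⁵·d⁻¹⁵

((((((d⁴) · c⁻¹)⁴) · c⁻¹)⁻¹) · d⁵) / d⁴
= ((((((d⁴) · c⁻¹)⁴)⁻¹) · ((c⁻¹)⁻¹)) · d⁵) / d⁴    [power of a product]
= (((((d⁴) · c⁻¹)⁻⁴) · ((c⁻¹)⁻¹)) · d⁵) / d⁴    [power of a power]
= (((((d⁴)⁻⁴) · ((c⁻¹)⁻⁴)) · ((c⁻¹)⁻¹)) · d⁵) / d⁴    [power of a product]
= ((((d⁻¹⁶) · ((c⁻¹)⁻⁴)) · ((c⁻¹)⁻¹)) · d⁵) / d⁴    [power of a power]
= (((d⁻¹⁶ · c⁴) · ((c⁻¹)⁻¹)) · d⁵) / d⁴    [power of a power]
= (((d⁻¹⁶ · c⁴) · c) · d⁵) / d⁴    [power of a power]
= c⁵·d⁻¹⁵    [quotient of powers; product of powers]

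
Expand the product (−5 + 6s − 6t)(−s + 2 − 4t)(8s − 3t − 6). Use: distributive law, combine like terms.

(−5 + 6s − 6t)(−s + 2 − 4t)(8s − 3t − 6)
= (5s − 10 + 20t − 6s² + 12s − 24st + 6st − 12t + 24t²)(8s − 3t − 6)    [distributive law]
= (17s − 10 + 8t − 6s² − 18st + 24t²)(8s − 3t − 6)    [combine like terms]
= 136s² − 51st − 102s − 80s + 30t + 60 + 64st − 24t² − 48t − 48s³ + 18s²t + 36s² − 144s²t + 54st² + 108st + 192st² − 72t³ − 144t²    [distributive law]
= 172s² + 121st − 182s − 18t + 60 − 168t² − 48s³ − 126s²t + 246st² − 72t³    [combine like terms]

172s² + 121st − 182s − 18t + 60 − 168t² − 48s³ − 126s²t + 246st² − 72t³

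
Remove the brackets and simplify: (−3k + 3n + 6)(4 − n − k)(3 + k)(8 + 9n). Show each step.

−240k − 222kn − 72k² − 81k²n + 24k³ + 27k³n + 792n + 90n² + 30kn² − 81n³ − 27kn³ + 576

(−3k + 3n + 6)(4 − n − k)(3 + k)(8 + 9n)
= (−12k + 3kn + 3k² + 12n − 3n² − 3kn + 24 − 6n − 6k)(3 + k)(8 + 9n)    [distributive law]
= (−18k + 3k² + 6n − 3n² + 24)(3 + k)(8 + 9n)    [combine like terms]
= (−54k − 18k² + 9k² + 3k³ + 18n + 6kn − 9n² − 3kn² + 72 + 24k)(8 + 9n)    [distributive law]
= (−30k − 9k² + 3k³ + 18n + 6kn − 9n² − 3kn² + 72)(8 + 9n)    [combine like terms]
= −240k − 270kn − 72k² − 81k²n + 24k³ + 27k³n + 144n + 162n² + 48kn + 54kn² − 72n² − 81n³ − 24kn² − 27kn³ + 576 + 648n    [distributive law]
= −240k − 222kn − 72k² − 81k²n + 24k³ + 27k³n + 792n + 90n² + 30kn² − 81n³ − 27kn³ + 576    [combine like terms]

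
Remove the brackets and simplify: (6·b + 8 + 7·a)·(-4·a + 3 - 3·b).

(6·b + 8 + 7·a)·(-4·a + 3 - 3·b)
= -24·a·b + 18·b - 18·b^2 - 32·a + 24 - 24·b - 28·a^2 + 21·a - 21·a·b    [distributive law]
= -45·a·b - 6·b - 18·b^2 - 11·a + 24 - 28·a^2    [combine like terms]

-45·a·b - 6·b - 18·b^2 - 11·a + 24 - 28·a^2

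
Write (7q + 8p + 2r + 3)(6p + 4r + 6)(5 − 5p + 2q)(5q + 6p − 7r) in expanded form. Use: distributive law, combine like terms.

1164pq^2 + 342p^2q + 704pqr − 66p^2q^2 − 1884p^3q − 614p^2qr + 420pq^3 − 512pq^2r + 352q^2r − 1116qr^2 + 260pqr^2 + 280q^3r − 312q^2r^2 + 1230q^2 + 2676pq − 1122qr + 420q^3 − 540p^3 + 1230p^2r − 1440p^4 + 360p^3r − 460pr^2 + 1300p^2r^2 + 1440p^2 − 960pr − 280r^3 + 280pr^3 − 112qr^3 − 840r^2 + 450q + 540p − 630r

(7q + 8p + 2r + 3)(6p + 4r + 6)(5 − 5p + 2q)(5q + 6p − 7r)
= (42pq + 28qr + 42q + 48p^2 + 32pr + 48p + 12pr + 8r^2 + 12r + 18p + 12r + 18)(5 − 5p + 2q)(5q + 6p − 7r)    [distributive law]
= (42pq + 28qr + 42q + 48p^2 + 44pr + 66p + 8r^2 + 24r + 18)(5 − 5p + 2q)(5q + 6p − 7r)    [combine like terms]
= (210pq − 210p^2q + 84pq^2 + 140qr − 140pqr + 56q^2r + 210q − 210pq + 84q^2 + 240p^2 − 240p^3 + 96p^2q + 220pr − 220p^2r + 88pqr + 330p − 330p^2 + 132pq + 40r^2 − 40pr^2 + 16qr^2 + 120r − 120pr + 48qr + 90 − 90p + 36q)(5q + 6p − 7r)    [distributive law]
= (132pq − 114p^2q + 84pq^2 + 188qr − 52pqr + 56q^2r + 246q + 84q^2 − 90p^2 − 240p^3 + 100pr − 220p^2r + 240p + 40r^2 − 40pr^2 + 16qr^2 + 120r + 90)(5q + 6p − 7r)    [combine like terms]
= 660pq^2 + 792p^2q − 924pqr − 570p^2q^2 − 684p^3q + 798p^2qr + 420pq^3 + 504p^2q^2 − 588pq^2r + 940q^2r + 1128pqr − 1316qr^2 − 260pq^2r − 312p^2qr + 364pqr^2 + 280q^3r + 336pq^2r − 392q^2r^2 + 1230q^2 + 1476pq − 1722qr + 420q^3 + 504pq^2 − 588q^2r − 450p^2q − 540p^3 + 630p^2r − 1200p^3q − 1440p^4 + 1680p^3r + 500pqr + 600p^2r − 700pr^2 − 1100p^2qr − 1320p^3r + 1540p^2r^2 + 1200pq + 1440p^2 − 1680pr + 200qr^2 + 240pr^2 − 280r^3 − 200pqr^2 − 240p^2r^2 + 280pr^3 + 80q^2r^2 + 96pqr^2 − 112qr^3 + 600qr + 720pr − 840r^2 + 450q + 540p − 630r    [distributive law]
= 1164pq^2 + 342p^2q + 704pqr − 66p^2q^2 − 1884p^3q − 614p^2qr + 420pq^3 − 512pq^2r + 352q^2r − 1116qr^2 + 260pqr^2 + 280q^3r − 312q^2r^2 + 1230q^2 + 2676pq − 1122qr + 420q^3 − 540p^3 + 1230p^2r − 1440p^4 + 360p^3r − 460pr^2 + 1300p^2r^2 + 1440p^2 − 960pr − 280r^3 + 280pr^3 − 112qr^3 − 840r^2 + 450q + 540p − 630r    [combine like terms]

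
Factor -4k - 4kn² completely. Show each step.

4k(-1 - n²)

-4k - 4kn²
= 4(-k - kn²)    [factor out 4]
= 4k(-1 - n²)    [factor out k]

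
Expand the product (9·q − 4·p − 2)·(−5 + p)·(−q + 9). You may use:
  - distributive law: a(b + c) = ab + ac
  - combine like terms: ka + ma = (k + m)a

(9·q − 4·p − 2)·(−5 + p)·(−q + 9)
= (−45·q + 9·p·q + 20·p − 4·p^2 + 10 − 2·p)·(−q + 9)    [distributive law]
= (−45·q + 9·p·q + 18·p − 4·p^2 + 10)·(−q + 9)    [combine like terms]
= 45·q^2 − 405·q − 9·p·q^2 + 81·p·q − 18·p·q + 162·p + 4·p^2·q − 36·p^2 − 10·q + 90    [distributive law]
= 45·q^2 − 415·q − 9·p·q^2 + 63·p·q + 162·p + 4·p^2·q − 36·p^2 + 90    [combine like terms]

45·q^2 − 415·q − 9·p·q^2 + 63·p·q + 162·p + 4·p^2·q − 36·p^2 + 90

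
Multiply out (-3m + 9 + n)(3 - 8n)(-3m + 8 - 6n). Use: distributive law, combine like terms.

27m^2 - 153m + 453mn - 72m^2n - 120mn^2 + 216 - 714n + 350n^2 + 48n^3

(-3m + 9 + n)(3 - 8n)(-3m + 8 - 6n)
= (-9m + 24mn + 27 - 72n + 3n - 8n^2)(-3m + 8 - 6n)    [distributive law]
= (-9m + 24mn + 27 - 69n - 8n^2)(-3m + 8 - 6n)    [combine like terms]
= 27m^2 - 72m + 54mn - 72m^2n + 192mn - 144mn^2 - 81m + 216 - 162n + 207mn - 552n + 414n^2 + 24mn^2 - 64n^2 + 48n^3    [distributive law]
= 27m^2 - 153m + 453mn - 72m^2n - 120mn^2 + 216 - 714n + 350n^2 + 48n^3    [combine like terms]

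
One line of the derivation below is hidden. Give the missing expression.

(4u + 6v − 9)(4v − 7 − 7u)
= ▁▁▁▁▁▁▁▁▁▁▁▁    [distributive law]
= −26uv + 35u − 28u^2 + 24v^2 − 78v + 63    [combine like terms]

By distributive law:

16uv − 28u − 28u^2 + 24v^2 − 42v − 42uv − 36v + 63 + 63u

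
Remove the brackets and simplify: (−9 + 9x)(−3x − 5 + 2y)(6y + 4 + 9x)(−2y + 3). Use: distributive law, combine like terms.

(−9 + 9x)(−3x − 5 + 2y)(6y + 4 + 9x)(−2y + 3)
= (27x + 45 − 18y − 27x^2 − 45x + 18xy)(6y + 4 + 9x)(−2y + 3)    [distributive law]
= (−18x + 45 − 18y − 27x^2 + 18xy)(6y + 4 + 9x)(−2y + 3)    [combine like terms]
= (−108xy − 72x − 162x^2 + 270y + 180 + 405x − 108y^2 − 72y − 162xy − 162x^2y − 108x^2 − 243x^3 + 108xy^2 + 72xy + 162x^2y)(−2y + 3)    [distributive law]
= (−198xy + 333x − 270x^2 + 198y + 180 − 108y^2 − 243x^3 + 108xy^2)(−2y + 3)    [combine like terms]
= 396xy^2 − 594xy − 666xy + 999x + 540x^2y − 810x^2 − 396y^2 + 594y − 360y + 540 + 216y^3 − 324y^2 + 486x^3y − 729x^3 − 216xy^3 + 324xy^2    [distributive law]
= 720xy^2 − 1260xy + 999x + 540x^2y − 810x^2 − 720y^2 + 234y + 540 + 216y^3 + 486x^3y − 729x^3 − 216xy^3    [combine like terms]

720xy^2 − 1260xy + 999x + 540x^2y − 810x^2 − 720y^2 + 234y + 540 + 216y^3 + 486x^3y − 729x^3 − 216xy^3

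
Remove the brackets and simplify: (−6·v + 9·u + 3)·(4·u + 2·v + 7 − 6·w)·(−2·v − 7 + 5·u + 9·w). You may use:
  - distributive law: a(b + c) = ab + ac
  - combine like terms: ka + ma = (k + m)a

−48·u·v^2 − 288·u·v − 102·u^2·v + 234·u·v·w + 24·v^3 + 156·v^2 − 180·v^2·w + 210·v − 540·v·w + 324·v·w^2 + 123·u^2 + 180·u^3 + 54·u^2·w − 420·u + 963·u·w − 486·u·w^2 − 147 + 315·w − 162·w^2

(−6·v + 9·u + 3)·(4·u + 2·v + 7 − 6·w)·(−2·v − 7 + 5·u + 9·w)
= (−24·u·v − 12·v^2 − 42·v + 36·v·w + 36·u^2 + 18·u·v + 63·u − 54·u·w + 12·u + 6·v + 21 − 18·w)·(−2·v − 7 + 5·u + 9·w)    [distributive law]
= (−6·u·v − 12·v^2 − 36·v + 36·v·w + 36·u^2 + 75·u − 54·u·w + 21 − 18·w)·(−2·v − 7 + 5·u + 9·w)    [combine like terms]
= 12·u·v^2 + 42·u·v − 30·u^2·v − 54·u·v·w + 24·v^3 + 84·v^2 − 60·u·v^2 − 108·v^2·w + 72·v^2 + 252·v − 180·u·v − 324·v·w − 72·v^2·w − 252·v·w + 180·u·v·w + 324·v·w^2 − 72·u^2·v − 252·u^2 + 180·u^3 + 324·u^2·w − 150·u·v − 525·u + 375·u^2 + 675·u·w + 108·u·v·w + 378·u·w − 270·u^2·w − 486·u·w^2 − 42·v − 147 + 105·u + 189·w + 36·v·w + 126·w − 90·u·w − 162·w^2    [distributive law]
= −48·u·v^2 − 288·u·v − 102·u^2·v + 234·u·v·w + 24·v^3 + 156·v^2 − 180·v^2·w + 210·v − 540·v·w + 324·v·w^2 + 123·u^2 + 180·u^3 + 54·u^2·w − 420·u + 963·u·w − 486·u·w^2 − 147 + 315·w − 162·w^2    [combine like terms]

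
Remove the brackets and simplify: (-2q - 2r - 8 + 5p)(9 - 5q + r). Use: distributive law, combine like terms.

(-2q - 2r - 8 + 5p)(9 - 5q + r)
= -18q + 10q^2 - 2qr - 18r + 10qr - 2r^2 - 72 + 40q - 8r + 45p - 25pq + 5pr    [distributive law]
= 22q + 10q^2 + 8qr - 26r - 2r^2 - 72 + 45p - 25pq + 5pr    [combine like terms]

22q + 10q^2 + 8qr - 26r - 2r^2 - 72 + 45p - 25pq + 5pr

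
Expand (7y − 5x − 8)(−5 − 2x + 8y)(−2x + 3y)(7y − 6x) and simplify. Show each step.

4029xy^2 − 2500x^2y − 2079y^3 + 2610x^2y^2 − 968x^3y − 2926xy^3 + 1176y^4 + 492x^3 + 120x^4 − 1280xy + 480x^2 + 840y^2

(7y − 5x − 8)(−5 − 2x + 8y)(−2x + 3y)(7y − 6x)
= (−35y − 14xy + 56y^2 + 25x + 10x^2 − 40xy + 40 + 16x − 64y)(−2x + 3y)(7y − 6x)    [distributive law]
= (−99y − 54xy + 56y^2 + 41x + 10x^2 + 40)(−2x + 3y)(7y − 6x)    [combine like terms]
= (198xy − 297y^2 + 108x^2y − 162xy^2 − 112xy^2 + 168y^3 − 82x^2 + 123xy − 20x^3 + 30x^2y − 80x + 120y)(7y − 6x)    [distributive law]
= (321xy − 297y^2 + 138x^2y − 274xy^2 + 168y^3 − 82x^2 − 20x^3 − 80x + 120y)(7y − 6x)    [combine like terms]
= 2247xy^2 − 1926x^2y − 2079y^3 + 1782xy^2 + 966x^2y^2 − 828x^3y − 1918xy^3 + 1644x^2y^2 + 1176y^4 − 1008xy^3 − 574x^2y + 492x^3 − 140x^3y + 120x^4 − 560xy + 480x^2 + 840y^2 − 720xy    [distributive law]
= 4029xy^2 − 2500x^2y − 2079y^3 + 2610x^2y^2 − 968x^3y − 2926xy^3 + 1176y^4 + 492x^3 + 120x^4 − 1280xy + 480x^2 + 840y^2    [combine like terms]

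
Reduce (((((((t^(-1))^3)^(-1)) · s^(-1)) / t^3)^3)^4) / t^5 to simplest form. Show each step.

(((((((t^(-1))^3)^(-1)) · s^(-1)) / t^3)^3)^4) / t^5
= ((((((t^(-1))^3)^(-1)) · s^(-1)) / t^3)^12) / t^5    [power of a power]
= ((((((t^(-1))^3)^(-1)) · s^(-1))^12) / ((t^3)^12)) / t^5    [power of a quotient]
= ((((((t^(-1))^3)^(-1))^12) · ((s^(-1))^12)) / ((t^3)^12)) / t^5    [power of a product]
= (((((t^(-1))^3)^(-12)) · ((s^(-1))^12)) / ((t^3)^12)) / t^5    [power of a power]
= ((((t^(-1))^(-36)) · ((s^(-1))^12)) / ((t^3)^12)) / t^5    [power of a power]
= ((t^36 · ((s^(-1))^12)) / ((t^3)^12)) / t^5    [power of a power]
= ((t^36 · s^(-12)) / ((t^3)^12)) / t^5    [power of a power]
= ((t^36 · s^(-12)) / t^36) / t^5    [power of a power]
= s^(-12)t^(-5)    [quotient of powers; product of powers]

s^(-12)t^(-5)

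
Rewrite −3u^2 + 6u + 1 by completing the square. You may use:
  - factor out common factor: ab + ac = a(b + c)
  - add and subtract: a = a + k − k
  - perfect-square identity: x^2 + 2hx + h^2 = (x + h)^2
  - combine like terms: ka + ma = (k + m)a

−3(u − 1)^2 + 4

−3u^2 + 6u + 1
= −3(u^2 − 2u) + 1    [factor out -3 from the u-terms]
= −3(u^2 − 2u + 1 − 1) + 1    [add and subtract 1 inside the bracket]
= −3(u − 1)^2 + 3 + 1    [perfect-square identity]
= −3(u − 1)^2 + 4    [combine constants]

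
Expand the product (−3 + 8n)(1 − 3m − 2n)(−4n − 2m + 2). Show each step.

(−3 + 8n)(1 − 3m − 2n)(−4n − 2m + 2)
= (−3 + 9m + 6n + 8n − 24mn − 16n^2)(−4n − 2m + 2)    [distributive law]
= (−3 + 9m + 14n − 24mn − 16n^2)(−4n − 2m + 2)    [combine like terms]
= 12n + 6m − 6 − 36mn − 18m^2 + 18m − 56n^2 − 28mn + 28n + 96mn^2 + 48m^2n − 48mn + 64n^3 + 32mn^2 − 32n^2    [distributive law]
= 40n + 24m − 6 − 112mn − 18m^2 − 88n^2 + 128mn^2 + 48m^2n + 64n^3    [combine like terms]

40n + 24m − 6 − 112mn − 18m^2 − 88n^2 + 128mn^2 + 48m^2n + 64n^3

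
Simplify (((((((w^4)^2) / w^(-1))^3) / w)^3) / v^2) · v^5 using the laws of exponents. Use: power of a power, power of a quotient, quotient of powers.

(((((((w^4)^2) / w^(-1))^3) / w)^3) / v^2) · v^5
= (((((((w^4)^2) / w^(-1))^3)^3) / (w^3)) / v^2) · v^5    [power of a quotient]
= ((((((w^4)^2) / w^(-1))^9) / (w^3)) / v^2) · v^5    [power of a power]
= ((((((w^4)^2)^9) / ((w^(-1))^9)) / (w^3)) / v^2) · v^5    [power of a quotient]
= (((((w^4)^18) / ((w^(-1))^9)) / (w^3)) / v^2) · v^5    [power of a power]
= (((w^72 / ((w^(-1))^9)) / (w^3)) / v^2) · v^5    [power of a power]
= (((w^72 / w^(-9)) / (w^3)) / v^2) · v^5    [power of a power]
= ((w^81 / (w^3)) / v^2) · v^5    [quotient of powers]
= (w^78 / v^2) · v^5    [quotient of powers]
= v^3w^78    [quotient of powers]

v^3w^78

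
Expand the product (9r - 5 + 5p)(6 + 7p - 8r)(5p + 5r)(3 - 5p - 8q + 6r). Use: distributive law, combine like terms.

1185pr - 1505p²r - 3560pqr - 415pr² + 510r² - 3760qr² + 1740r³ - 400p³r - 2320p²qr + 2965p²r² + 1960pqr² + 330pr³ + 2880qr³ - 2160r⁴ - 450p + 675p² + 1200pq - 450r + 1200qr + 650p³ + 200p²q - 875p⁴ - 1400p³q

(9r - 5 + 5p)(6 + 7p - 8r)(5p + 5r)(3 - 5p - 8q + 6r)
= (54r + 63pr - 72r² - 30 - 35p + 40r + 30p + 35p² - 40pr)(5p + 5r)(3 - 5p - 8q + 6r)    [distributive law]
= (94r + 23pr - 72r² - 30 - 5p + 35p²)(5p + 5r)(3 - 5p - 8q + 6r)    [combine like terms]
= (470pr + 470r² + 115p²r + 115pr² - 360pr² - 360r³ - 150p - 150r - 25p² - 25pr + 175p³ + 175p²r)(3 - 5p - 8q + 6r)    [distributive law]
= (445pr + 470r² + 290p²r - 245pr² - 360r³ - 150p - 150r - 25p² + 175p³)(3 - 5p - 8q + 6r)    [combine like terms]
= 1335pr - 2225p²r - 3560pqr + 2670pr² + 1410r² - 2350pr² - 3760qr² + 2820r³ + 870p²r - 1450p³r - 2320p²qr + 1740p²r² - 735pr² + 1225p²r² + 1960pqr² - 1470pr³ - 1080r³ + 1800pr³ + 2880qr³ - 2160r⁴ - 450p + 750p² + 1200pq - 900pr - 450r + 750pr + 1200qr - 900r² - 75p² + 125p³ + 200p²q - 150p²r + 525p³ - 875p⁴ - 1400p³q + 1050p³r    [distributive law]
= 1185pr - 1505p²r - 3560pqr - 415pr² + 510r² - 3760qr² + 1740r³ - 400p³r - 2320p²qr + 2965p²r² + 1960pqr² + 330pr³ + 2880qr³ - 2160r⁴ - 450p + 675p² + 1200pq - 450r + 1200qr + 650p³ + 200p²q - 875p⁴ - 1400p³q    [combine like terms]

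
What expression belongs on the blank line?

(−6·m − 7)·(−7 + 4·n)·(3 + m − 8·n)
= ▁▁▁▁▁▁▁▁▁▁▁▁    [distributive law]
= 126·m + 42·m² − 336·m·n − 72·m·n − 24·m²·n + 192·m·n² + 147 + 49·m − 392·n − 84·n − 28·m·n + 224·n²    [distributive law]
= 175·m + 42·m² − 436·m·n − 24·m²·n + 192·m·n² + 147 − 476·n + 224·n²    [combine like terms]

By distributive law:

(42·m − 24·m·n + 49 − 28·n)·(3 + m − 8·n)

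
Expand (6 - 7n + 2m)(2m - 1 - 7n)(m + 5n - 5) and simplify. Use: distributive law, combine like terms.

(6 - 7n + 2m)(2m - 1 - 7n)(m + 5n - 5)
= (12m - 6 - 42n - 14mn + 7n + 49n^2 + 4m^2 - 2m - 14mn)(m + 5n - 5)    [distributive law]
= (10m - 6 - 35n - 28mn + 49n^2 + 4m^2)(m + 5n - 5)    [combine like terms]
= 10m^2 + 50mn - 50m - 6m - 30n + 30 - 35mn - 175n^2 + 175n - 28m^2n - 140mn^2 + 140mn + 49mn^2 + 245n^3 - 245n^2 + 4m^3 + 20m^2n - 20m^2    [distributive law]
= -10m^2 + 155mn - 56m + 145n + 30 - 420n^2 - 8m^2n - 91mn^2 + 245n^3 + 4m^3    [combine like terms]

-10m^2 + 155mn - 56m + 145n + 30 - 420n^2 - 8m^2n - 91mn^2 + 245n^3 + 4m^3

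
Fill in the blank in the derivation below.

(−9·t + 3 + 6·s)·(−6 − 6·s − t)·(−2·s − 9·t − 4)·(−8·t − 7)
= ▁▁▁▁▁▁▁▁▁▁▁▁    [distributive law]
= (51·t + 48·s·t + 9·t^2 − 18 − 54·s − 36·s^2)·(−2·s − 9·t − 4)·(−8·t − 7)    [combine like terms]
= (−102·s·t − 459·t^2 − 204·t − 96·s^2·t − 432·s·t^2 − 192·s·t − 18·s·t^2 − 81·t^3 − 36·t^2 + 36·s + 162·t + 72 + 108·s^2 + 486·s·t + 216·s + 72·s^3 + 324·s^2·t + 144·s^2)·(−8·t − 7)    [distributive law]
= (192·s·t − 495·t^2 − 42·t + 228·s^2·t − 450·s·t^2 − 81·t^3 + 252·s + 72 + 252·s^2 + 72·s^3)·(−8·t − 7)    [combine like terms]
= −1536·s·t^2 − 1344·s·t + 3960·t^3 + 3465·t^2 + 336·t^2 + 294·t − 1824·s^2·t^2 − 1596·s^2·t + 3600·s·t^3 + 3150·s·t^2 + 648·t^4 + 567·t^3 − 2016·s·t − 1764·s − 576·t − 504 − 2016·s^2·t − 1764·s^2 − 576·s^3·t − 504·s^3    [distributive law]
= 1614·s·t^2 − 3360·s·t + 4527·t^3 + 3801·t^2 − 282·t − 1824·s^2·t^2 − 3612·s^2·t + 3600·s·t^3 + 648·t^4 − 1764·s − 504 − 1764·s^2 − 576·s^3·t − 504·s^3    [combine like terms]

After distributive law, the bracketed line is:

(54·t + 54·s·t + 9·t^2 − 18 − 18·s − 3·t − 36·s − 36·s^2 − 6·s·t)·(−2·s − 9·t − 4)·(−8·t − 7)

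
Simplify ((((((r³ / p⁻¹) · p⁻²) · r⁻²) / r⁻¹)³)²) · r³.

((((((r³ / p⁻¹) · p⁻²) · r⁻²) / r⁻¹)³)²) · r³
= (((((r³ / p⁻¹) · p⁻²) · r⁻²) / r⁻¹)⁶) · r³    [power of a power]
= (((((r³ / p⁻¹) · p⁻²) · r⁻²)⁶) / ((r⁻¹)⁶)) · r³    [power of a quotient]
= (((((r³ / p⁻¹) · p⁻²)⁶) · ((r⁻²)⁶)) / ((r⁻¹)⁶)) · r³    [power of a product]
= (((((r³ / p⁻¹)⁶) · ((p⁻²)⁶)) · ((r⁻²)⁶)) / ((r⁻¹)⁶)) · r³    [power of a product]
= ((((((r³)⁶) / ((p⁻¹)⁶)) · ((p⁻²)⁶)) · ((r⁻²)⁶)) / ((r⁻¹)⁶)) · r³    [power of a quotient]
= ((((r¹⁸ / ((p⁻¹)⁶)) · ((p⁻²)⁶)) · ((r⁻²)⁶)) / ((r⁻¹)⁶)) · r³    [power of a power]
= ((((r¹⁸ / p⁻⁶) · ((p⁻²)⁶)) · ((r⁻²)⁶)) / ((r⁻¹)⁶)) · r³    [power of a power]
= ((((r¹⁸ / p⁻⁶) · p⁻¹²) · ((r⁻²)⁶)) / ((r⁻¹)⁶)) · r³    [power of a power]
= ((((r¹⁸ / p⁻⁶) · p⁻¹²) · r⁻¹²) / ((r⁻¹)⁶)) · r³    [power of a power]
= ((((r¹⁸ / p⁻⁶) · p⁻¹²) · r⁻¹²) / r⁻⁶) · r³    [power of a power]
= p⁻⁶r¹⁵    [quotient of powers; product of powers]

p⁻⁶r¹⁵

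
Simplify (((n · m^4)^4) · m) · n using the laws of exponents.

m^17·n^5

(((n · m^4)^4) · m) · n
= (((n^4) · ((m^4)^4)) · m) · n    [power of a product]
= ((n^4 · m^16) · m) · n    [power of a power]
= m^17·n^5    [product of powers]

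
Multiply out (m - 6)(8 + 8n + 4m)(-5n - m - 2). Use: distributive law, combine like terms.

(m - 6)(8 + 8n + 4m)(-5n - m - 2)
= (8m + 8mn + 4m² - 48 - 48n - 24m)(-5n - m - 2)    [distributive law]
= (-16m + 8mn + 4m² - 48 - 48n)(-5n - m - 2)    [combine like terms]
= 80mn + 16m² + 32m - 40mn² - 8m²n - 16mn - 20m²n - 4m³ - 8m² + 240n + 48m + 96 + 240n² + 48mn + 96n    [distributive law]
= 112mn + 8m² + 80m - 40mn² - 28m²n - 4m³ + 336n + 96 + 240n²    [combine like terms]

112mn + 8m² + 80m - 40mn² - 28m²n - 4m³ + 336n + 96 + 240n²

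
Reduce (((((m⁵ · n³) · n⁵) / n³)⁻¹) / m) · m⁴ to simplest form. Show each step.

m⁻²·n⁻⁵

(((((m⁵ · n³) · n⁵) / n³)⁻¹) / m) · m⁴
= (((((m⁵ · n³) · n⁵)⁻¹) / ((n³)⁻¹)) / m) · m⁴    [power of a quotient]
= (((((m⁵ · n³)⁻¹) · ((n⁵)⁻¹)) / ((n³)⁻¹)) / m) · m⁴    [power of a product]
= ((((((m⁵)⁻¹) · ((n³)⁻¹)) · ((n⁵)⁻¹)) / ((n³)⁻¹)) / m) · m⁴    [power of a product]
= ((((m⁻⁵ · ((n³)⁻¹)) · ((n⁵)⁻¹)) / ((n³)⁻¹)) / m) · m⁴    [power of a power]
= ((((m⁻⁵ · n⁻³) · ((n⁵)⁻¹)) / ((n³)⁻¹)) / m) · m⁴    [power of a power]
= ((((m⁻⁵ · n⁻³) · n⁻⁵) / ((n³)⁻¹)) / m) · m⁴    [power of a power]
= ((((m⁻⁵ · n⁻³) · n⁻⁵) / n⁻³) / m) · m⁴    [power of a power]
= m⁻²·n⁻⁵    [quotient of powers; product of powers]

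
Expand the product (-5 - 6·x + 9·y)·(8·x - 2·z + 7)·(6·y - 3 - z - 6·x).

-1086·x·y + 456·x - 14·x·z + 636·x^2 + 51·y·z + 5·z - 10·z^2 - 399·y + 105 - 720·x^2·y - 24·x^2·z + 288·x^3 + 108·x·y·z - 12·x·z^2 + 432·x·y^2 - 108·y^2·z + 18·y·z^2 + 378·y^2

(-5 - 6·x + 9·y)·(8·x - 2·z + 7)·(6·y - 3 - z - 6·x)
= (-40·x + 10·z - 35 - 48·x^2 + 12·x·z - 42·x + 72·x·y - 18·y·z + 63·y)·(6·y - 3 - z - 6·x)    [distributive law]
= (-82·x + 10·z - 35 - 48·x^2 + 12·x·z + 72·x·y - 18·y·z + 63·y)·(6·y - 3 - z - 6·x)    [combine like terms]
= -492·x·y + 246·x + 82·x·z + 492·x^2 + 60·y·z - 30·z - 10·z^2 - 60·x·z - 210·y + 105 + 35·z + 210·x - 288·x^2·y + 144·x^2 + 48·x^2·z + 288·x^3 + 72·x·y·z - 36·x·z - 12·x·z^2 - 72·x^2·z + 432·x·y^2 - 216·x·y - 72·x·y·z - 432·x^2·y - 108·y^2·z + 54·y·z + 18·y·z^2 + 108·x·y·z + 378·y^2 - 189·y - 63·y·z - 378·x·y    [distributive law]
= -1086·x·y + 456·x - 14·x·z + 636·x^2 + 51·y·z + 5·z - 10·z^2 - 399·y + 105 - 720·x^2·y - 24·x^2·z + 288·x^3 + 108·x·y·z - 12·x·z^2 + 432·x·y^2 - 108·y^2·z + 18·y·z^2 + 378·y^2    [combine like terms]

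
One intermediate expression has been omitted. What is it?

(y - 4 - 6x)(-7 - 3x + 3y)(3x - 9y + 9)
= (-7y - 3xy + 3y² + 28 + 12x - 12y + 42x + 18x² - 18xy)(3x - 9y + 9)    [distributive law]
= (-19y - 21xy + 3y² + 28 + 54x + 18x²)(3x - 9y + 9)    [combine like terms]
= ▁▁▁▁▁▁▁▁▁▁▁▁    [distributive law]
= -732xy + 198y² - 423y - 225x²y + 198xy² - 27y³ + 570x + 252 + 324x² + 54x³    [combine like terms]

Applying distributive law to the line above:

-57xy + 171y² - 171y - 63x²y + 189xy² - 189xy + 9xy² - 27y³ + 27y² + 84x - 252y + 252 + 162x² - 486xy + 486x + 54x³ - 162x²y + 162x²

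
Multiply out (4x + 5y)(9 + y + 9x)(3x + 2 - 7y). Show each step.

180x^2 + 72x - 19xy - 105x^2y - 328xy^2 + 108x^3 + 90y - 305y^2 - 35y^3

(4x + 5y)(9 + y + 9x)(3x + 2 - 7y)
= (36x + 4xy + 36x^2 + 45y + 5y^2 + 45xy)(3x + 2 - 7y)    [distributive law]
= (36x + 49xy + 36x^2 + 45y + 5y^2)(3x + 2 - 7y)    [combine like terms]
= 108x^2 + 72x - 252xy + 147x^2y + 98xy - 343xy^2 + 108x^3 + 72x^2 - 252x^2y + 135xy + 90y - 315y^2 + 15xy^2 + 10y^2 - 35y^3    [distributive law]
= 180x^2 + 72x - 19xy - 105x^2y - 328xy^2 + 108x^3 + 90y - 305y^2 - 35y^3    [combine like terms]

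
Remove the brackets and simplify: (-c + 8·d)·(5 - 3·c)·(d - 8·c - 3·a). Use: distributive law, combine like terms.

(-c + 8·d)·(5 - 3·c)·(d - 8·c - 3·a)
= (-5·c + 3·c² + 40·d - 24·c·d)·(d - 8·c - 3·a)    [distributive law]
= -5·c·d + 40·c² + 15·a·c + 3·c²·d - 24·c³ - 9·a·c² + 40·d² - 320·c·d - 120·a·d - 24·c·d² + 192·c²·d + 72·a·c·d    [distributive law]
= -325·c·d + 40·c² + 15·a·c + 195·c²·d - 24·c³ - 9·a·c² + 40·d² - 120·a·d - 24·c·d² + 72·a·c·d    [combine like terms]

-325·c·d + 40·c² + 15·a·c + 195·c²·d - 24·c³ - 9·a·c² + 40·d² - 120·a·d - 24·c·d² + 72·a·c·d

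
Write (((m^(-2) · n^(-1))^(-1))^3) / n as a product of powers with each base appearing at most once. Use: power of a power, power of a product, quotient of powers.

m^6n^2

(((m^(-2) · n^(-1))^(-1))^3) / n
= ((m^(-2) · n^(-1))^(-3)) / n    [power of a power]
= (((m^(-2))^(-3)) · ((n^(-1))^(-3))) / n    [power of a product]
= (m^6 · ((n^(-1))^(-3))) / n    [power of a power]
= (m^6 · n^3) / n    [power of a power]
= m^6n^2    [quotient of powers]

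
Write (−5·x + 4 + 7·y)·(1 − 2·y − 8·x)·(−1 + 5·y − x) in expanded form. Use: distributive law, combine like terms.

33·x − 138·x·y − 3·x^2 − 216·x·y^2 + 246·x^2·y − 40·x^3 − 4 + 21·y + 9·y^2 − 70·y^3

(−5·x + 4 + 7·y)·(1 − 2·y − 8·x)·(−1 + 5·y − x)
= (−5·x + 10·x·y + 40·x^2 + 4 − 8·y − 32·x + 7·y − 14·y^2 − 56·x·y)·(−1 + 5·y − x)    [distributive law]
= (−37·x − 46·x·y + 40·x^2 + 4 − y − 14·y^2)·(−1 + 5·y − x)    [combine like terms]
= 37·x − 185·x·y + 37·x^2 + 46·x·y − 230·x·y^2 + 46·x^2·y − 40·x^2 + 200·x^2·y − 40·x^3 − 4 + 20·y − 4·x + y − 5·y^2 + x·y + 14·y^2 − 70·y^3 + 14·x·y^2    [distributive law]
= 33·x − 138·x·y − 3·x^2 − 216·x·y^2 + 246·x^2·y − 40·x^3 − 4 + 21·y + 9·y^2 − 70·y^3    [combine like terms]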